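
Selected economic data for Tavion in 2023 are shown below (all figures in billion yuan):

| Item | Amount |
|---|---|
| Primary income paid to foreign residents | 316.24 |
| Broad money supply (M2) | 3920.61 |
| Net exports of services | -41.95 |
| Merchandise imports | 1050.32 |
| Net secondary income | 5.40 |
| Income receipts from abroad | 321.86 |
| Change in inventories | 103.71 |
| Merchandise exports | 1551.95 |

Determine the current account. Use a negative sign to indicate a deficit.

470.70

Goods balance = 1551.95 - 1050.32 = 501.63
Services balance = -41.95
Trade balance (goods + services) = 501.63 + (-41.95) = 459.68
Net primary income = 321.86 - 316.24 = 5.62
Net secondary income = 5.40
Current account = 459.68 + 5.62 + 5.40 = 470.70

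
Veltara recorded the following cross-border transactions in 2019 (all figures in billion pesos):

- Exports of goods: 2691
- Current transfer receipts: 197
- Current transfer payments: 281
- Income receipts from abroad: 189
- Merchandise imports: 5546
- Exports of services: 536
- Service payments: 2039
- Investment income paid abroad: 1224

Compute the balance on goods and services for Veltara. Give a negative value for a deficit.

-4358

Goods balance = 2691 - 5546 = -2855
Services balance = 536 - 2039 = -1503
Trade balance (goods + services) = -2855 + (-1503) = -4358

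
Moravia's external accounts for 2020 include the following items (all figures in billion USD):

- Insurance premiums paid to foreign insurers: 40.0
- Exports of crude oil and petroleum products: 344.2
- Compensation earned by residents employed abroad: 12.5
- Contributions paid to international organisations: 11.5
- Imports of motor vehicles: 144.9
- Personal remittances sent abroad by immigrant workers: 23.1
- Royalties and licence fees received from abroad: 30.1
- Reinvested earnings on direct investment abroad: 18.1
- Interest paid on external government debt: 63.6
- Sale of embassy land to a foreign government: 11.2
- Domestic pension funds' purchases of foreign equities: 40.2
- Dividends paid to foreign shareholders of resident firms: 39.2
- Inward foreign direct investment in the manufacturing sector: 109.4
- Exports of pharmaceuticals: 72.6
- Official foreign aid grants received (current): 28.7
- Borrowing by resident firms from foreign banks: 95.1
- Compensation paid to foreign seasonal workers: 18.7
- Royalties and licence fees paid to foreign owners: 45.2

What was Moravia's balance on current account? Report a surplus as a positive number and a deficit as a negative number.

Goods: -144.9 + 72.6 + 344.2 = 271.9
Services: -45.2 + 30.1 - 40.0 = -55.1
Primary income: 12.5 + 18.1 - 39.2 - 18.7 - 63.6 = -90.9
Secondary income: 28.7 - 11.5 - 23.1 = -5.9
Current account = 271.9 + (-55.1) + (-90.9) + (-5.9) = 120.0
(Excluded from the current account — capital account: sale of embassy land to a foreign government 11.2; financial account: domestic pension funds' purchases of foreign equities 40.2, inward foreign direct investment in the manufacturing sector 109.4, borrowing by resident firms from foreign banks 95.1.)

120.0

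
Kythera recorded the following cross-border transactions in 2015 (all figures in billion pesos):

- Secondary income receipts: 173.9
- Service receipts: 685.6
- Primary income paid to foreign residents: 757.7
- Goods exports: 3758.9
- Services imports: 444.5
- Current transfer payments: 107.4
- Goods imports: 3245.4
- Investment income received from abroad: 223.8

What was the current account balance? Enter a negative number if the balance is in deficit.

287.2

Goods balance = 3758.9 - 3245.4 = 513.5
Services balance = 685.6 - 444.5 = 241.1
Trade balance (goods + services) = 513.5 + 241.1 = 754.6
Net primary income = 223.8 - 757.7 = -533.9
Net secondary income = 173.9 - 107.4 = 66.5
Current account = 754.6 + (-533.9) + 66.5 = 287.2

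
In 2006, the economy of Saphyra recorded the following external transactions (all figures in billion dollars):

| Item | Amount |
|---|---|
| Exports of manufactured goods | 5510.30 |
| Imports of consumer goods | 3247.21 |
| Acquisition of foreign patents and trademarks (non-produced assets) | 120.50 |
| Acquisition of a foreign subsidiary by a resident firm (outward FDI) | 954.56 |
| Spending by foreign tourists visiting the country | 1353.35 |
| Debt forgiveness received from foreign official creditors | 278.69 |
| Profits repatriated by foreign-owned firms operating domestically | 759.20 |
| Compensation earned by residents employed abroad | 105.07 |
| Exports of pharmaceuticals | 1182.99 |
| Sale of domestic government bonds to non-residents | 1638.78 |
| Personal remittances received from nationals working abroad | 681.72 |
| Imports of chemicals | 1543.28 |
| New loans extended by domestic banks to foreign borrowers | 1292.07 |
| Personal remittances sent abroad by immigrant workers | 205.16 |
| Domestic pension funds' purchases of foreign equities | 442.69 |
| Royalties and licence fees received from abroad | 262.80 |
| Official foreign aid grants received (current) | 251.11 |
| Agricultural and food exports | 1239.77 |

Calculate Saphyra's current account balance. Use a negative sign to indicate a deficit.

Goods: -1543.28 + 1239.77 + 5510.30 + 1182.99 - 3247.21 = 3142.57
Services: 262.80 + 1353.35 = 1616.15
Primary income: 105.07 - 759.20 = -654.13
Secondary income: 251.11 - 205.16 + 681.72 = 727.67
Current account = 3142.57 + 1616.15 + (-654.13) + 727.67 = 4832.26
(Excluded from the current account — capital account: acquisition of foreign patents and trademarks (non-produced assets) 120.50, debt forgiveness received from foreign official creditors 278.69; financial account: acquisition of a foreign subsidiary by a resident firm (outward FDI) 954.56, sale of domestic government bonds to non-residents 1638.78, new loans extended by domestic banks to foreign borrowers 1292.07, domestic pension funds' purchases of foreign equities 442.69.)

4832.26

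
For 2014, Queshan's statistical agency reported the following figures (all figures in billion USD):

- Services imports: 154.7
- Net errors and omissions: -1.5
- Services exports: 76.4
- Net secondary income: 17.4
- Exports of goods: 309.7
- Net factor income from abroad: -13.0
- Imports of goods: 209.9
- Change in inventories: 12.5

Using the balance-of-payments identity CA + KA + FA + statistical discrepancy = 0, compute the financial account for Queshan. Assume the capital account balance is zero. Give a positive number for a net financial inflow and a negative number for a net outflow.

-24.4

Goods balance = 309.7 - 209.9 = 99.8
Services balance = 76.4 - 154.7 = -78.3
Trade balance (goods + services) = 99.8 + (-78.3) = 21.5
Net primary income = -13.0
Net secondary income = 17.4
Current account = 21.5 + (-13.0) + 17.4 = 25.9
Financial account = -(25.9 + (-1.5)) = -24.4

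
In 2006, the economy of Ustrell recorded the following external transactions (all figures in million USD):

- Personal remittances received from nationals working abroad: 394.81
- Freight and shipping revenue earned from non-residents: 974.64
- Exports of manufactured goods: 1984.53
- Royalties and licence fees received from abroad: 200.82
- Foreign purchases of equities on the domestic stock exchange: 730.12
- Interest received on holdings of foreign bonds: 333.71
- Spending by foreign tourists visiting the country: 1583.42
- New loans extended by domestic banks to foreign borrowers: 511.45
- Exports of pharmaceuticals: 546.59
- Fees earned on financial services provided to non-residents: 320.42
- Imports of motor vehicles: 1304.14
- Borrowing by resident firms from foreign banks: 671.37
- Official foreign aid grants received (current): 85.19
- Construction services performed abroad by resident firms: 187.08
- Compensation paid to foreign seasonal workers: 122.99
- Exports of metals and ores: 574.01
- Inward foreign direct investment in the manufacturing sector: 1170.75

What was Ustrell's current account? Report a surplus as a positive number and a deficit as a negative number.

Goods: -1304.14 + 574.01 + 1984.53 + 546.59 = 1800.99
Services: 974.64 + 187.08 + 200.82 + 320.42 + 1583.42 = 3266.38
Primary income: 333.71 - 122.99 = 210.72
Secondary income: 394.81 + 85.19 = 480.00
Current account = 1800.99 + 3266.38 + 210.72 + 480.00 = 5758.09
(Excluded from the current account — financial account: foreign purchases of equities on the domestic stock exchange 730.12, new loans extended by domestic banks to foreign borrowers 511.45, borrowing by resident firms from foreign banks 671.37, inward foreign direct investment in the manufacturing sector 1170.75.)

5758.09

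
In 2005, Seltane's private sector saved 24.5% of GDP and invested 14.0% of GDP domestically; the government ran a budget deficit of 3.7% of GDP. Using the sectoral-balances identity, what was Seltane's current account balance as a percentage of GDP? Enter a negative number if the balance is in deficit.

By the sectoral-balances identity, CA = (S_private - I) + (T - G).
Private balance = 24.5 - 14.0 = 10.5
Government balance (T - G) = -3.7
CA = 10.5 + (-3.7) = 6.8

6.8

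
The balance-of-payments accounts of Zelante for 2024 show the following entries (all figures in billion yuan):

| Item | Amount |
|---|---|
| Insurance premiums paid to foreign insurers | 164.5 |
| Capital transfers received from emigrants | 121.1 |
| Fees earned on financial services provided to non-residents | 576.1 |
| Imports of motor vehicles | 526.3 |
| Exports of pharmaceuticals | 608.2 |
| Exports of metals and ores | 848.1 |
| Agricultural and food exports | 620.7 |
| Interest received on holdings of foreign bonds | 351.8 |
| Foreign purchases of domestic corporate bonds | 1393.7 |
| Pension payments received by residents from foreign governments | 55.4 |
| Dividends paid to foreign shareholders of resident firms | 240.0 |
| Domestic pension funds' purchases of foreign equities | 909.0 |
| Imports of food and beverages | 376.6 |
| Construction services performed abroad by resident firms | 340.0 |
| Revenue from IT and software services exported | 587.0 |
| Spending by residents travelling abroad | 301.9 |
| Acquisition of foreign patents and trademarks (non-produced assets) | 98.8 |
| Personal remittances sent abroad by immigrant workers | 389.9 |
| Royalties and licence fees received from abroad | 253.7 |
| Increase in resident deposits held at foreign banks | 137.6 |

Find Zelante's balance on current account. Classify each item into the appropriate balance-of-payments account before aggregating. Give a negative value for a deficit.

Goods: 848.1 + 608.2 - 376.6 - 526.3 + 620.7 = 1174.1
Services: -164.5 + 253.7 + 587.0 + 340.0 + 576.1 - 301.9 = 1290.4
Primary income: 351.8 - 240.0 = 111.8
Secondary income: 55.4 - 389.9 = -334.5
Current account = 1174.1 + 1290.4 + 111.8 + (-334.5) = 2241.8
(Excluded from the current account — capital account: capital transfers received from emigrants 121.1, acquisition of foreign patents and trademarks (non-produced assets) 98.8; financial account: foreign purchases of domestic corporate bonds 1393.7, domestic pension funds' purchases of foreign equities 909.0, increase in resident deposits held at foreign banks 137.6.)

2241.8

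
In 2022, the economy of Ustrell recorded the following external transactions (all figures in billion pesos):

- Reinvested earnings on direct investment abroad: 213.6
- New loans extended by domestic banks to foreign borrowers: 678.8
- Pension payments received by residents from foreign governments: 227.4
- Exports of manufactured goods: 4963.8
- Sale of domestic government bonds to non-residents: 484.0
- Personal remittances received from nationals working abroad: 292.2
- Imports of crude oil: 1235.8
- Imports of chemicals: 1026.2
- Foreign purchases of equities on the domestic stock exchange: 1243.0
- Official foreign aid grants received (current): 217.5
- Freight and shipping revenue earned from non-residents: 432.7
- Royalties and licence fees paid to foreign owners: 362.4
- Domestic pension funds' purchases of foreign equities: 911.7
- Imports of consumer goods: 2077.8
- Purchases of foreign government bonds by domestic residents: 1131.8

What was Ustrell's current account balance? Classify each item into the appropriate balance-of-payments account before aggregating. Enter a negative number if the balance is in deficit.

1645.0

Goods: -1235.8 - 2077.8 + 4963.8 - 1026.2 = 624.0
Services: -362.4 + 432.7 = 70.3
Primary income: 213.6
Secondary income: 292.2 + 227.4 + 217.5 = 737.1
Current account = 624.0 + 70.3 + 213.6 + 737.1 = 1645.0
(Excluded from the current account — financial account: new loans extended by domestic banks to foreign borrowers 678.8, sale of domestic government bonds to non-residents 484.0, foreign purchases of equities on the domestic stock exchange 1243.0, domestic pension funds' purchases of foreign equities 911.7, purchases of foreign government bonds by domestic residents 1131.8.)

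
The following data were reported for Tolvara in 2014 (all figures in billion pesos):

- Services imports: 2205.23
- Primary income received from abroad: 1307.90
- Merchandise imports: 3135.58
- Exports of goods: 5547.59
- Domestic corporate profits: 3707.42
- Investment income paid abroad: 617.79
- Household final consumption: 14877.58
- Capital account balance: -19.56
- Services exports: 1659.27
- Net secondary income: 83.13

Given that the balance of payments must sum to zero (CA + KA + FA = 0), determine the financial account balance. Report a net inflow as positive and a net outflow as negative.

-2619.73

Goods balance = 5547.59 - 3135.58 = 2412.01
Services balance = 1659.27 - 2205.23 = -545.96
Trade balance (goods + services) = 2412.01 + (-545.96) = 1866.05
Net primary income = 1307.90 - 617.79 = 690.11
Net secondary income = 83.13
Current account = 1866.05 + 690.11 + 83.13 = 2639.29
Financial account = -(2639.29 + (-19.56)) = -2619.73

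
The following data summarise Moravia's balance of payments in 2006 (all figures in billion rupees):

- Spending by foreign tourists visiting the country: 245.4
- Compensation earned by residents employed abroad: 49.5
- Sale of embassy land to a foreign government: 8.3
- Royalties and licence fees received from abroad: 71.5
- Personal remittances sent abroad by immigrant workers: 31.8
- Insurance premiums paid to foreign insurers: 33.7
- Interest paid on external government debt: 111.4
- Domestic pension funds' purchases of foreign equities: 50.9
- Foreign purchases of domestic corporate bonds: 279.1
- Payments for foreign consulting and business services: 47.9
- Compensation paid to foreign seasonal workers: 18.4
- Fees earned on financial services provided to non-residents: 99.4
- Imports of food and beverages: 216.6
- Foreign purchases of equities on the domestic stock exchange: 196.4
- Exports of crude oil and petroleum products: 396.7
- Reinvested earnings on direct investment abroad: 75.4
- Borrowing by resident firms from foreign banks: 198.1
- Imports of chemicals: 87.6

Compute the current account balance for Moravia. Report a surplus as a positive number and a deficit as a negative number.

390.5

Goods: 396.7 - 87.6 - 216.6 = 92.5
Services: -47.9 + 245.4 + 99.4 - 33.7 + 71.5 = 334.7
Primary income: 49.5 + 75.4 - 18.4 - 111.4 = -4.9
Secondary income: -31.8
Current account = 92.5 + 334.7 + (-4.9) + (-31.8) = 390.5
(Excluded from the current account — capital account: sale of embassy land to a foreign government 8.3; financial account: domestic pension funds' purchases of foreign equities 50.9, foreign purchases of domestic corporate bonds 279.1, foreign purchases of equities on the domestic stock exchange 196.4, borrowing by resident firms from foreign banks 198.1.)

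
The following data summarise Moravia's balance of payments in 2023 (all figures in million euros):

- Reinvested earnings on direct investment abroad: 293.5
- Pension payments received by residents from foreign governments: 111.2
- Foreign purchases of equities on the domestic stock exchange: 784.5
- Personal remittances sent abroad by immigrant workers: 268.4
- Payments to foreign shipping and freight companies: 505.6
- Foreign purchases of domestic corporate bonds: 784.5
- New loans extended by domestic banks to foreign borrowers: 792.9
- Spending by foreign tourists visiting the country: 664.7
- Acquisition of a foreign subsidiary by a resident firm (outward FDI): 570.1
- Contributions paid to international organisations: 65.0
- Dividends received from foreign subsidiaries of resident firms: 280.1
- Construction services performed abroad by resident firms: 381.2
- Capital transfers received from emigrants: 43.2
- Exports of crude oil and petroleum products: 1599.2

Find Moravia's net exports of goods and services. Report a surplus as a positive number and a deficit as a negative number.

2139.5

Goods: 1599.2
Services: -505.6 + 664.7 + 381.2 = 540.3
Trade balance = 1599.2 + 540.3 = 2139.5
(Excluded from the trade balance — primary income: reinvested earnings on direct investment abroad 293.5, dividends received from foreign subsidiaries of resident firms 280.1; secondary income: pension payments received by residents from foreign governments 111.2, personal remittances sent abroad by immigrant workers 268.4, contributions paid to international organisations 65.0; financial account: foreign purchases of equities on the domestic stock exchange 784.5, foreign purchases of domestic corporate bonds 784.5, new loans extended by domestic banks to foreign borrowers 792.9, acquisition of a foreign subsidiary by a resident firm (outward FDI) 570.1; capital account: capital transfers received from emigrants 43.2.)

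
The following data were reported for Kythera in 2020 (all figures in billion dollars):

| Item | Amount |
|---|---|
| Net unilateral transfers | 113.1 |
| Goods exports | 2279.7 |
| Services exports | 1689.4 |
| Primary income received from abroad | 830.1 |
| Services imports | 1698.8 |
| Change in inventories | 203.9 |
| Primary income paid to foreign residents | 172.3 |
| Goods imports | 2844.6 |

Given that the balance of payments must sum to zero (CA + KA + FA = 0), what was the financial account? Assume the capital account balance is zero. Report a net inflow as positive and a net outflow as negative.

-196.6

Goods balance = 2279.7 - 2844.6 = -564.9
Services balance = 1689.4 - 1698.8 = -9.4
Trade balance (goods + services) = -564.9 + (-9.4) = -574.3
Net primary income = 830.1 - 172.3 = 657.8
Net secondary income = 113.1
Current account = -574.3 + 657.8 + 113.1 = 196.6
Financial account = -(196.6) = -196.6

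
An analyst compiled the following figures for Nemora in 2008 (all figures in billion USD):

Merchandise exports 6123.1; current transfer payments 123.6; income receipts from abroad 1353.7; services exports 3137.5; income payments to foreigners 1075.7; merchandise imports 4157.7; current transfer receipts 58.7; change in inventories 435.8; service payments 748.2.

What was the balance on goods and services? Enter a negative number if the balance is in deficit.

Goods balance = 6123.1 - 4157.7 = 1965.4
Services balance = 3137.5 - 748.2 = 2389.3
Trade balance (goods + services) = 1965.4 + 2389.3 = 4354.7

4354.7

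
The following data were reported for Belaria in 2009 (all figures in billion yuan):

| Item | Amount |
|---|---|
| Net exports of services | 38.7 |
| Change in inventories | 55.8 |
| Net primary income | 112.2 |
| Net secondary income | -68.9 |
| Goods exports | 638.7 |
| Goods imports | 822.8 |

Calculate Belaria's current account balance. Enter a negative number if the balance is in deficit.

-102.1

Goods balance = 638.7 - 822.8 = -184.1
Services balance = 38.7
Trade balance (goods + services) = -184.1 + 38.7 = -145.4
Net primary income = 112.2
Net secondary income = -68.9
Current account = -145.4 + 112.2 + (-68.9) = -102.1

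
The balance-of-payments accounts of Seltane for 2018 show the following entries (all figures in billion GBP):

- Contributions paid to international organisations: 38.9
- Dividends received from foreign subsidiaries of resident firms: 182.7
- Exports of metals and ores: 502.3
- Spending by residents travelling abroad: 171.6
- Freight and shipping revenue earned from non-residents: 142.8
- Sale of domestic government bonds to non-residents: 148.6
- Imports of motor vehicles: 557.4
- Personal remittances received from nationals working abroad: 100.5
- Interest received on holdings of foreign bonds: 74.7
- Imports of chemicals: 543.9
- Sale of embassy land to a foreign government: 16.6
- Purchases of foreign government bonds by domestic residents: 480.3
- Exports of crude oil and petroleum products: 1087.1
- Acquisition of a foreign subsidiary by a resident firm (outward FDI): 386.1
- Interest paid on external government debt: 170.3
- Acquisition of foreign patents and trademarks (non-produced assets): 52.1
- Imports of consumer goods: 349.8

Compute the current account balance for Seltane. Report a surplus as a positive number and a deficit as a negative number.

258.2

Goods: -349.8 - 543.9 + 502.3 + 1087.1 - 557.4 = 138.3
Services: -171.6 + 142.8 = -28.8
Primary income: 182.7 + 74.7 - 170.3 = 87.1
Secondary income: -38.9 + 100.5 = 61.6
Current account = 138.3 + (-28.8) + 87.1 + 61.6 = 258.2
(Excluded from the current account — financial account: sale of domestic government bonds to non-residents 148.6, purchases of foreign government bonds by domestic residents 480.3, acquisition of a foreign subsidiary by a resident firm (outward FDI) 386.1; capital account: sale of embassy land to a foreign government 16.6, acquisition of foreign patents and trademarks (non-produced assets) 52.1.)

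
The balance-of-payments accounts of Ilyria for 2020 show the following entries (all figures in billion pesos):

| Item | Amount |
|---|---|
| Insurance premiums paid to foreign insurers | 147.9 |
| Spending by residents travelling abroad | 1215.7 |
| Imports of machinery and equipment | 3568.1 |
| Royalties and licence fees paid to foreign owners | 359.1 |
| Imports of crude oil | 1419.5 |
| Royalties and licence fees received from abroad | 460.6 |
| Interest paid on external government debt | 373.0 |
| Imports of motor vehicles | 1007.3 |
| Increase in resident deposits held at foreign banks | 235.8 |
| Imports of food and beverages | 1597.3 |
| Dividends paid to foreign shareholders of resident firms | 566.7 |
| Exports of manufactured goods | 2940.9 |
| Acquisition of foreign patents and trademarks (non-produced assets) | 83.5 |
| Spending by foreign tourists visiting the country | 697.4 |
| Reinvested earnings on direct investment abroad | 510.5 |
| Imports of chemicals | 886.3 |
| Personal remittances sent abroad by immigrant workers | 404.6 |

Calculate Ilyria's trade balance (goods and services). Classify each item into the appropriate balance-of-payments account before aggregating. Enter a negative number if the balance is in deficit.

-6102.3

Goods: -1007.3 - 1419.5 - 886.3 - 1597.3 - 3568.1 + 2940.9 = -5537.6
Services: -359.1 - 1215.7 + 697.4 + 460.6 - 147.9 = -564.7
Trade balance = -5537.6 + (-564.7) = -6102.3
(Excluded from the trade balance — primary income: interest paid on external government debt 373.0, dividends paid to foreign shareholders of resident firms 566.7, reinvested earnings on direct investment abroad 510.5; financial account: increase in resident deposits held at foreign banks 235.8; capital account: acquisition of foreign patents and trademarks (non-produced assets) 83.5; secondary income: personal remittances sent abroad by immigrant workers 404.6.)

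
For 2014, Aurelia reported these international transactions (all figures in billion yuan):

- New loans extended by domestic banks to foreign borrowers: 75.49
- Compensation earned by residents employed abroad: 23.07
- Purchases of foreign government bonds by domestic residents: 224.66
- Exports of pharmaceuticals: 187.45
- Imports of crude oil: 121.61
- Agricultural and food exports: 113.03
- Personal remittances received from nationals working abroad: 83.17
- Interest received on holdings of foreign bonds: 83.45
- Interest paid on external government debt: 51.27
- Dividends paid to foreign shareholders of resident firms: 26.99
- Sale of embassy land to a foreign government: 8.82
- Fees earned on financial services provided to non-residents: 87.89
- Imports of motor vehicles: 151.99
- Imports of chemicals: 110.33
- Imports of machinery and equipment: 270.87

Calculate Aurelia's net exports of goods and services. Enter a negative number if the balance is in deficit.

Goods: -121.61 - 110.33 + 187.45 + 113.03 - 270.87 - 151.99 = -354.32
Services: 87.89
Trade balance = -354.32 + 87.89 = -266.43
(Excluded from the trade balance — financial account: new loans extended by domestic banks to foreign borrowers 75.49, purchases of foreign government bonds by domestic residents 224.66; primary income: compensation earned by residents employed abroad 23.07, interest received on holdings of foreign bonds 83.45, interest paid on external government debt 51.27, dividends paid to foreign shareholders of resident firms 26.99; secondary income: personal remittances received from nationals working abroad 83.17; capital account: sale of embassy land to a foreign government 8.82.)

-266.43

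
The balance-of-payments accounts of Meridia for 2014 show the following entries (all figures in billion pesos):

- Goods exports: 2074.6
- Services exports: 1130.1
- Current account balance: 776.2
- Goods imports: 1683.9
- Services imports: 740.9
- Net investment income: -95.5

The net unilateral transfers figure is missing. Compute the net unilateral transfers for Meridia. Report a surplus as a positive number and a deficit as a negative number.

Current account = goods balance + services balance + net primary income + net secondary income
Sum of the known components = 684.4
Net unilateral transfers = CA - (known components) = 776.2 - 684.4 = 91.8

91.8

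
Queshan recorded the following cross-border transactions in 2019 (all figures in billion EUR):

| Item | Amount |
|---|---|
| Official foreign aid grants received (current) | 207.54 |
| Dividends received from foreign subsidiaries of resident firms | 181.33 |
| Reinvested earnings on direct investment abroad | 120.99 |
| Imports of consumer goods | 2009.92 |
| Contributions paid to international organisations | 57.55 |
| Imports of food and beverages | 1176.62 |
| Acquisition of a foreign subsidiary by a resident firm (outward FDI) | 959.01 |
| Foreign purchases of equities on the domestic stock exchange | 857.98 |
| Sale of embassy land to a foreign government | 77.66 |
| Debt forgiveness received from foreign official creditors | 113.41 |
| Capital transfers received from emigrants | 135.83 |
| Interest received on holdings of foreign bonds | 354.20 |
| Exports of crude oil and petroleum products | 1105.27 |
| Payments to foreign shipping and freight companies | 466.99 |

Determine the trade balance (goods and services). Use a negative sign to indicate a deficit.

Goods: -1176.62 + 1105.27 - 2009.92 = -2081.27
Services: -466.99
Trade balance = -2081.27 + (-466.99) = -2548.26
(Excluded from the trade balance — secondary income: official foreign aid grants received (current) 207.54, contributions paid to international organisations 57.55; primary income: dividends received from foreign subsidiaries of resident firms 181.33, reinvested earnings on direct investment abroad 120.99, interest received on holdings of foreign bonds 354.20; financial account: acquisition of a foreign subsidiary by a resident firm (outward FDI) 959.01, foreign purchases of equities on the domestic stock exchange 857.98; capital account: sale of embassy land to a foreign government 77.66, debt forgiveness received from foreign official creditors 113.41, capital transfers received from emigrants 135.83.)

-2548.26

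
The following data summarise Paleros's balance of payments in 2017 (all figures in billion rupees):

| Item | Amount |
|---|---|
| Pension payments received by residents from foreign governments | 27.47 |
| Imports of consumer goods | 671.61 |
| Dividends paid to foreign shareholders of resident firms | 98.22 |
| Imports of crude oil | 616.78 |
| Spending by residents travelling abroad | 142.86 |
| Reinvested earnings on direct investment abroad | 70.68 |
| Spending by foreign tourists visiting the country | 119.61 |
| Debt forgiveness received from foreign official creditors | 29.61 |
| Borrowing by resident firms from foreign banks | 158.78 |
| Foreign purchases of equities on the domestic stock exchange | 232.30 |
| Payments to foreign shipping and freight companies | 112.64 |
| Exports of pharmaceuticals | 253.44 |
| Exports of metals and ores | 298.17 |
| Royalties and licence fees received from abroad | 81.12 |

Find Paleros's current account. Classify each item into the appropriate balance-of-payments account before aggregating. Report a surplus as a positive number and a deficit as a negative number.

Goods: 298.17 - 616.78 - 671.61 + 253.44 = -736.78
Services: -112.64 - 142.86 + 81.12 + 119.61 = -54.77
Primary income: -98.22 + 70.68 = -27.54
Secondary income: 27.47
Current account = (-736.78) + (-54.77) + (-27.54) + 27.47 = -791.62
(Excluded from the current account — capital account: debt forgiveness received from foreign official creditors 29.61; financial account: borrowing by resident firms from foreign banks 158.78, foreign purchases of equities on the domestic stock exchange 232.30.)

-791.62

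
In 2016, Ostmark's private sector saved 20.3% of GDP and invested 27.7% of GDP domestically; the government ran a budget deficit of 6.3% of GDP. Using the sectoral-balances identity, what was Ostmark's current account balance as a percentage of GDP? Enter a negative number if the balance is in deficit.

By the sectoral-balances identity, CA = (S_private - I) + (T - G).
Private balance = 20.3 - 27.7 = -7.4
Government balance (T - G) = -6.3
CA = -7.4 + (-6.3) = -13.7

-13.7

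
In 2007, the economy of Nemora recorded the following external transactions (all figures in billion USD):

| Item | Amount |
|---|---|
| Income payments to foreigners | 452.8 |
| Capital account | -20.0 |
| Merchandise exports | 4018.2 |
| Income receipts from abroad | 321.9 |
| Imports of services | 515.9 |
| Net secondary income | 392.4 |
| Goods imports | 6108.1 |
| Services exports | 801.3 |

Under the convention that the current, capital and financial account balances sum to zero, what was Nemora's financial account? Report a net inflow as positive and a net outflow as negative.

1563.0

Goods balance = 4018.2 - 6108.1 = -2089.9
Services balance = 801.3 - 515.9 = 285.4
Trade balance (goods + services) = -2089.9 + 285.4 = -1804.5
Net primary income = 321.9 - 452.8 = -130.9
Net secondary income = 392.4
Current account = -1804.5 + (-130.9) + 392.4 = -1543.0
Financial account = -(-1543.0 + (-20.0)) = 1563.0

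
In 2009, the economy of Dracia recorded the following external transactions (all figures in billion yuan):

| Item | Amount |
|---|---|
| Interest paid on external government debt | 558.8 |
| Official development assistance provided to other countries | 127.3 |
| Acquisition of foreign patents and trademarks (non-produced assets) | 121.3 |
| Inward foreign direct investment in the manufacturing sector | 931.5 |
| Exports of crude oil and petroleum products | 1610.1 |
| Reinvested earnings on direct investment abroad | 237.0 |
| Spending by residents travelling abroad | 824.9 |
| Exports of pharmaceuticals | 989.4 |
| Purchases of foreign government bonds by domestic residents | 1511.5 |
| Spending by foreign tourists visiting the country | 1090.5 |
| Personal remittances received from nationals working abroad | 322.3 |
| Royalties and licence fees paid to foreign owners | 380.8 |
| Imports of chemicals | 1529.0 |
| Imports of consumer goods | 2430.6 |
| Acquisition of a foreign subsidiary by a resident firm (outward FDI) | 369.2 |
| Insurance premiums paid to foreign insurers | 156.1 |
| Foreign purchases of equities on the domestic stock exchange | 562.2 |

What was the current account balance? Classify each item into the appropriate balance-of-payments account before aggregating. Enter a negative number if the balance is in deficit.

-1758.2

Goods: -2430.6 - 1529.0 + 989.4 + 1610.1 = -1360.1
Services: 1090.5 - 380.8 - 824.9 - 156.1 = -271.3
Primary income: 237.0 - 558.8 = -321.8
Secondary income: -127.3 + 322.3 = 195.0
Current account = (-1360.1) + (-271.3) + (-321.8) + 195.0 = -1758.2
(Excluded from the current account — capital account: acquisition of foreign patents and trademarks (non-produced assets) 121.3; financial account: inward foreign direct investment in the manufacturing sector 931.5, purchases of foreign government bonds by domestic residents 1511.5, acquisition of a foreign subsidiary by a resident firm (outward FDI) 369.2, foreign purchases of equities on the domestic stock exchange 562.2.)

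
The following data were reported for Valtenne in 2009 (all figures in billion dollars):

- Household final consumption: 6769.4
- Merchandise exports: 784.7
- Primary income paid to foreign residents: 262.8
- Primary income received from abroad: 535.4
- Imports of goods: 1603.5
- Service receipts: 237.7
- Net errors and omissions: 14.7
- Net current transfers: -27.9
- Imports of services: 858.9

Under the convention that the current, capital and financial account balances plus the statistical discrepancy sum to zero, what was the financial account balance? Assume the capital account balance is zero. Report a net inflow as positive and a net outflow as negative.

1180.6

Goods balance = 784.7 - 1603.5 = -818.8
Services balance = 237.7 - 858.9 = -621.2
Trade balance (goods + services) = -818.8 + (-621.2) = -1440.0
Net primary income = 535.4 - 262.8 = 272.6
Net secondary income = -27.9
Current account = -1440.0 + 272.6 + (-27.9) = -1195.3
Financial account = -(-1195.3 + 14.7) = 1180.6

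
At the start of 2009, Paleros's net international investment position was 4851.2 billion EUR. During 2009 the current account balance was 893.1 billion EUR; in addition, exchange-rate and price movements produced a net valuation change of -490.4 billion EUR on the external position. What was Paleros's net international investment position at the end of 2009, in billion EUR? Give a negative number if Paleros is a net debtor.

5253.9

Change in NIIP = current account + net valuation change = 893.1 + (-490.4) = 402.7
End-of-year NIIP = 4851.2 + 402.7 = 5253.9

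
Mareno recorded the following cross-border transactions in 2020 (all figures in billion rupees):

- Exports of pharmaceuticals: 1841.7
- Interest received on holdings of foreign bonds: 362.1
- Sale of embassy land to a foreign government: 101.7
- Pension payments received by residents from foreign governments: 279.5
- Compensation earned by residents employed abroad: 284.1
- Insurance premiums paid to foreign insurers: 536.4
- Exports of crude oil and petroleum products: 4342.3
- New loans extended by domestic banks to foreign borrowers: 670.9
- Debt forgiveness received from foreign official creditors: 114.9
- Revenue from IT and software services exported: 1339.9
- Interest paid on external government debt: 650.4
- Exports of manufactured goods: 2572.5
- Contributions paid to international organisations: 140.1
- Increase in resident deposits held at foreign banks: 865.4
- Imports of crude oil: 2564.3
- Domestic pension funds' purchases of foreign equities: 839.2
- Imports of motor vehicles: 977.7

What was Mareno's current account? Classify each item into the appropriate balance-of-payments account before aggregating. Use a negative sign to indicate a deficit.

Goods: -2564.3 + 4342.3 + 2572.5 + 1841.7 - 977.7 = 5214.5
Services: 1339.9 - 536.4 = 803.5
Primary income: 362.1 - 650.4 + 284.1 = -4.2
Secondary income: 279.5 - 140.1 = 139.4
Current account = 5214.5 + 803.5 + (-4.2) + 139.4 = 6153.2
(Excluded from the current account — capital account: sale of embassy land to a foreign government 101.7, debt forgiveness received from foreign official creditors 114.9; financial account: new loans extended by domestic banks to foreign borrowers 670.9, increase in resident deposits held at foreign banks 865.4, domestic pension funds' purchases of foreign equities 839.2.)

6153.2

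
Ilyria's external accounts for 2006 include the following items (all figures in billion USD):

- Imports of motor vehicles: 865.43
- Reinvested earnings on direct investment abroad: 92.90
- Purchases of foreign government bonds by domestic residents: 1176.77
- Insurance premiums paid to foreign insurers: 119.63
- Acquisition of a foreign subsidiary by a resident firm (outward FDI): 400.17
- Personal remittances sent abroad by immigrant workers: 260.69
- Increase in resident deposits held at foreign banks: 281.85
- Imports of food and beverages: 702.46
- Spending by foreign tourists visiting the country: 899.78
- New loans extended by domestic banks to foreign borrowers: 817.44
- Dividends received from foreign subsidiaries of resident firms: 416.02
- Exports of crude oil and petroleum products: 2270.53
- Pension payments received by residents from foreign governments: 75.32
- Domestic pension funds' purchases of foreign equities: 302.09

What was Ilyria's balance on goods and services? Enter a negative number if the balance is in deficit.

1482.79

Goods: -865.43 - 702.46 + 2270.53 = 702.64
Services: 899.78 - 119.63 = 780.15
Trade balance = 702.64 + 780.15 = 1482.79
(Excluded from the trade balance — primary income: reinvested earnings on direct investment abroad 92.90, dividends received from foreign subsidiaries of resident firms 416.02; financial account: purchases of foreign government bonds by domestic residents 1176.77, acquisition of a foreign subsidiary by a resident firm (outward FDI) 400.17, increase in resident deposits held at foreign banks 281.85, new loans extended by domestic banks to foreign borrowers 817.44, domestic pension funds' purchases of foreign equities 302.09; secondary income: personal remittances sent abroad by immigrant workers 260.69, pension payments received by residents from foreign governments 75.32.)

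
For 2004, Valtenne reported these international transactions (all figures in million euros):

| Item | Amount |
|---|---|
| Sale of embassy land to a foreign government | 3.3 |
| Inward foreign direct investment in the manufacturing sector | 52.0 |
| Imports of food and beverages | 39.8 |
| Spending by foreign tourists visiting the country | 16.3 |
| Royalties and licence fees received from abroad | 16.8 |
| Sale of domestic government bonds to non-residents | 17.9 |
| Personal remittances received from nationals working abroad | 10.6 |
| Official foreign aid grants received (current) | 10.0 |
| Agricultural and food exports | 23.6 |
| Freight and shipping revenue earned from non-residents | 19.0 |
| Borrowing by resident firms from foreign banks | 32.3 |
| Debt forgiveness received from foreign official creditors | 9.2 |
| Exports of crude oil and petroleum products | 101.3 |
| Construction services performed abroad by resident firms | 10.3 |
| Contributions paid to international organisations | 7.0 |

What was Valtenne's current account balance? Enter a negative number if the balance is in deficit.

Goods: -39.8 + 101.3 + 23.6 = 85.1
Services: 16.3 + 19.0 + 10.3 + 16.8 = 62.4
Secondary income: 10.6 + 10.0 - 7.0 = 13.6
Current account = 85.1 + 62.4 + 13.6 = 161.1
(Excluded from the current account — capital account: sale of embassy land to a foreign government 3.3, debt forgiveness received from foreign official creditors 9.2; financial account: inward foreign direct investment in the manufacturing sector 52.0, sale of domestic government bonds to non-residents 17.9, borrowing by resident firms from foreign banks 32.3.)

161.1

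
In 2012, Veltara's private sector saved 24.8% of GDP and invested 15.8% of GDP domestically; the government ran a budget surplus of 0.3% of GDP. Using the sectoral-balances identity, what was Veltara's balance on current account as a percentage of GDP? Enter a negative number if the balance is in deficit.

9.3

By the sectoral-balances identity, CA = (S_private - I) + (T - G).
Private balance = 24.8 - 15.8 = 9.0
Government balance (T - G) = 0.3
CA = 9.0 + 0.3 = 9.3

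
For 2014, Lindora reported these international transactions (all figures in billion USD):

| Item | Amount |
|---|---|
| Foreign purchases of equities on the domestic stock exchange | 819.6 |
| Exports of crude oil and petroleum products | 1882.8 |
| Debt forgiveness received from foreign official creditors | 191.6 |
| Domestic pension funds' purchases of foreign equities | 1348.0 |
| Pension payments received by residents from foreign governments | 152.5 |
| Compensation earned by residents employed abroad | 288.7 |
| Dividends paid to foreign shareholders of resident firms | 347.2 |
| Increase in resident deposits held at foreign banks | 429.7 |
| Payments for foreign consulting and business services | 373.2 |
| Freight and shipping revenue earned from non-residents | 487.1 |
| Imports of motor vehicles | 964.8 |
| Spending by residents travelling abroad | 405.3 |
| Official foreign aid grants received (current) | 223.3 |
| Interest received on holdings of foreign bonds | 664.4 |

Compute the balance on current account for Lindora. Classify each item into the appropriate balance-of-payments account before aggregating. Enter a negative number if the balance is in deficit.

Goods: -964.8 + 1882.8 = 918.0
Services: -405.3 - 373.2 + 487.1 = -291.4
Primary income: 664.4 - 347.2 + 288.7 = 605.9
Secondary income: 152.5 + 223.3 = 375.8
Current account = 918.0 + (-291.4) + 605.9 + 375.8 = 1608.3
(Excluded from the current account — financial account: foreign purchases of equities on the domestic stock exchange 819.6, domestic pension funds' purchases of foreign equities 1348.0, increase in resident deposits held at foreign banks 429.7; capital account: debt forgiveness received from foreign official creditors 191.6.)

1608.3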